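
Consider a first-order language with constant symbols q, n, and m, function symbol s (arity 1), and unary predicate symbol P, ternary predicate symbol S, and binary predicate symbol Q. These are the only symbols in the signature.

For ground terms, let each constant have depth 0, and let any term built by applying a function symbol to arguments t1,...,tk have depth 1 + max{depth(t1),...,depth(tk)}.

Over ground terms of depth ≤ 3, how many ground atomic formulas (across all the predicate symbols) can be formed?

First count ground terms of depth ≤ 3.
Let N_k count ground terms of depth at most k. Each non-constant term of depth ≤ k is some function symbol applied to depth-≤(k−1) arguments, giving N_k = 3 + N_{k-1}.
N_0 = 3
N_1 = 3 + 3 = 6
N_2 = 3 + 6 = 9
N_3 = 3 + 9 = 12
Explicitly: q, n, m, s(q), s(n), s(m), s(s(q)), s(s(n)), s(s(m)), s(s(s(q))), s(s(s(n))), s(s(s(m))).
So |H| = 12.
Each predicate of arity r yields |H|^r ground atoms (one per choice of an r-tuple from H):
  P: 12;  S: 12^3 = 1728;  Q: 12^2 = 144
Total ground atoms: 12 + 1728 + 144 = 1884.

1884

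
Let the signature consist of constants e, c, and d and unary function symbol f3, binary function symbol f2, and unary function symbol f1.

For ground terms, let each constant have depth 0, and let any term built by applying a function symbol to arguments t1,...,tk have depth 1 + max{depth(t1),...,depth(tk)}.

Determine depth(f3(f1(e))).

depth(f1(e)) = 1 + depth(e) = 1 + 0 = 1
depth(f3(f1(e))) = 1 + depth(f1(e)) = 1 + 1 = 2

2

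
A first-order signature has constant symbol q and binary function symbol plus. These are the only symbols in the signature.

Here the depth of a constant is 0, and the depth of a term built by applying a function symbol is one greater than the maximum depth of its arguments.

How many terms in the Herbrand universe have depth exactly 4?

651

Write N_k for the number of ground terms of depth ≤ k. A term of depth ≤ k is either a constant or a function symbol applied to arguments of depth ≤ k−1, so N_k = 1 + N_{k-1}^2.
N_0 = 1
N_1 = 1 + 1^2 = 2
N_2 = 1 + 2^2 = 5
N_3 = 1 + 5^2 = 26
N_4 = 1 + 26^2 = 677
Terms of depth exactly 4: N_4 − N_3 = 677 − 26 = 651.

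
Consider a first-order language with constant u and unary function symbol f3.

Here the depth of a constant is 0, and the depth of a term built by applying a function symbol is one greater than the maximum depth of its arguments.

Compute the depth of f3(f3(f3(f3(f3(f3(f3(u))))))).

7

depth(f3(u)) = 1 + depth(u) = 1 + 0 = 1
depth(f3(f3(u))) = 1 + depth(f3(u)) = 1 + 1 = 2
depth(f3(f3(f3(u)))) = 1 + depth(f3(f3(u))) = 1 + 2 = 3
depth(f3(f3(f3(f3(u))))) = 1 + depth(f3(f3(f3(u)))) = 1 + 3 = 4
depth(f3(f3(f3(f3(f3(u)))))) = 1 + depth(f3(f3(f3(f3(u))))) = 1 + 4 = 5
depth(f3(f3(f3(f3(f3(f3(u))))))) = 1 + depth(f3(f3(f3(f3(f3(u)))))) = 1 + 5 = 6
depth(f3(f3(f3(f3(f3(f3(f3(u)))))))) = 1 + depth(f3(f3(f3(f3(f3(f3(u))))))) = 1 + 6 = 7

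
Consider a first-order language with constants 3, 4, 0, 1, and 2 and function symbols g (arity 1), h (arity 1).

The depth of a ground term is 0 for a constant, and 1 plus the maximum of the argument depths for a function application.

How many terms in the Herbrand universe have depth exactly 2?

20

Count level by level. With function symbols g/1, h/1, the terms of depth ≤ k are the 5 constants together with each function applied to depth-≤(k−1) tuples, so N_k = 5 + N_{k-1} + N_{k-1}.
N_0 = 5
N_1 = 5 + 5 + 5 = 15
N_2 = 5 + 15 + 15 = 35
Terms of depth exactly 2: N_2 − N_1 = 35 − 15 = 20.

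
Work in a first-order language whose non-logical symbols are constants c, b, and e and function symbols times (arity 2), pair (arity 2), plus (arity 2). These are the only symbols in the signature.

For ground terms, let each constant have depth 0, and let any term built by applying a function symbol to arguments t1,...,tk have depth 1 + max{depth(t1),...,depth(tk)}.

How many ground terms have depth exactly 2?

2673

Write N_k for the number of ground terms of depth ≤ k. A term of depth ≤ k is either a constant or a function symbol applied to arguments of depth ≤ k−1, so N_k = 3 + N_{k-1}^2 + N_{k-1}^2 + N_{k-1}^2.
N_0 = 3
N_1 = 3 + 3^2 + 3^2 + 3^2 = 30
N_2 = 3 + 30^2 + 30^2 + 30^2 = 2703
Terms of depth exactly 2: N_2 − N_1 = 2703 − 30 = 2673.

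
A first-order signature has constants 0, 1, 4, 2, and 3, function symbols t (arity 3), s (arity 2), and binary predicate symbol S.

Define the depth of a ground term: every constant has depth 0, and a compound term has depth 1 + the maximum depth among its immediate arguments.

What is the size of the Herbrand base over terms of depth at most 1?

24025

First count ground terms of depth ≤ 1.
Count level by level. With function symbols t/3, s/2, the terms of depth ≤ k are the 5 constants together with each function applied to depth-≤(k−1) tuples, so N_k = 5 + N_{k-1}^3 + N_{k-1}^2.
N_0 = 5
N_1 = 5 + 5^3 + 5^2 = 155
So |H| = 155.
Each predicate of arity r yields |H|^r ground atoms (one per choice of an r-tuple from H):
  S: 155^2 = 24025
Total ground atoms: 24025.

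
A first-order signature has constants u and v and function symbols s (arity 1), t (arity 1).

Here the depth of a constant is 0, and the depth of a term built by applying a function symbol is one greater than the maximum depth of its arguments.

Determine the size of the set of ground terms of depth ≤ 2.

14

Let N_k = |{terms of depth ≤ k}|. Then N_0 = 2 and N_k = 2 + N_{k-1} + N_{k-1} for k ≥ 1 (one summand per function symbol, arity giving the exponent).
N_0 = 2
N_1 = 2 + 2 + 2 = 6
N_2 = 2 + 6 + 6 = 14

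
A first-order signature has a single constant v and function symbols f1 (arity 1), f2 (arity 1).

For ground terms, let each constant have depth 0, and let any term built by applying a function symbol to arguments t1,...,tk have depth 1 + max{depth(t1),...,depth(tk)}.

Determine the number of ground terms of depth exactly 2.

Let N_k count ground terms of depth at most k. Each non-constant term of depth ≤ k is some function symbol applied to depth-≤(k−1) arguments, giving N_k = 1 + N_{k-1} + N_{k-1}.
N_0 = 1
N_1 = 1 + 1 + 1 = 3
N_2 = 1 + 3 + 3 = 7
Terms of depth exactly 2: N_2 − N_1 = 7 − 3 = 4.

4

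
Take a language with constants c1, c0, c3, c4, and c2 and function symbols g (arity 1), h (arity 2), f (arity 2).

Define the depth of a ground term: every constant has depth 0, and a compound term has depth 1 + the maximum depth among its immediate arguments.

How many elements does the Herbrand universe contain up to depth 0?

Count level by level. With function symbols g/1, h/2, f/2, the terms of depth ≤ k are the 5 constants together with each function applied to depth-≤(k−1) tuples, so N_k = 5 + N_{k-1} + N_{k-1}^2 + N_{k-1}^2.
N_0 = 5
Explicitly: c1, c0, c3, c4, c2.

5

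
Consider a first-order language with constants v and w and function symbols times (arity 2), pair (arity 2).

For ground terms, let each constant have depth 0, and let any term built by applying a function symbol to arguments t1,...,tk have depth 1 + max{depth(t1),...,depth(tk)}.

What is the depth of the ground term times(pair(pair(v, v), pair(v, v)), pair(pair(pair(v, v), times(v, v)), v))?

4

depth(pair(v, v)) = 1 + max(0, 0) = 1
depth(pair(pair(v, v), pair(v, v))) = 1 + max(1, 1) = 2
depth(times(v, v)) = 1 + max(0, 0) = 1
depth(pair(pair(v, v), times(v, v))) = 1 + max(1, 1) = 2
depth(pair(pair(pair(v, v), times(v, v)), v)) = 1 + max(2, 0) = 3
depth(times(pair(pair(v, v), pair(v, v)), pair(pair(pair(v, v), times(v, v)), v))) = 1 + max(2, 3) = 4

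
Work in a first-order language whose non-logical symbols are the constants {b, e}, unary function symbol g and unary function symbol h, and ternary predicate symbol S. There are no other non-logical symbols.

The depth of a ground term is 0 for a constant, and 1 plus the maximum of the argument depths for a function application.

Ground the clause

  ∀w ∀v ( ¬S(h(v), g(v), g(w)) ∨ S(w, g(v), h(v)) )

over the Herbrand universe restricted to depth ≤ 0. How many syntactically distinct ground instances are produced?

4

Ground terms of depth ≤ 0:
  Let N_k count ground terms of depth at most k. Each non-constant term of depth ≤ k is some function symbol applied to depth-≤(k−1) arguments, giving N_k = 2 + N_{k-1} + N_{k-1}.
  N_0 = 2
So there are 2 ground terms available for substitution.
Each of w, v ranges independently over the available ground terms, and distinct assignments produce distinct instances.
Number of ground instances = 2^2 = 4.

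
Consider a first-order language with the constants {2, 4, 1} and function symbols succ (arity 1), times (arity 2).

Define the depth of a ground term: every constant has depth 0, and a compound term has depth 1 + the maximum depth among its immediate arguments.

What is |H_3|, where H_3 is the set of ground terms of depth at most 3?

59295

Let N_k = |{terms of depth ≤ k}|. Then N_0 = 3 and N_k = 3 + N_{k-1} + N_{k-1}^2 for k ≥ 1 (one summand per function symbol, arity giving the exponent).
N_0 = 3
N_1 = 3 + 3 + 3^2 = 15
N_2 = 3 + 15 + 15^2 = 243
N_3 = 3 + 243 + 243^2 = 59295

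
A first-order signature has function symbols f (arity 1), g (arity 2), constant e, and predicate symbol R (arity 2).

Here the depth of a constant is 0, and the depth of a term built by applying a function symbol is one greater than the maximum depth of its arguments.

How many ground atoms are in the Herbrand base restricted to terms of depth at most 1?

9

First count ground terms of depth ≤ 1.
Let N_k count ground terms of depth at most k. Each non-constant term of depth ≤ k is some function symbol applied to depth-≤(k−1) arguments, giving N_k = 1 + N_{k-1} + N_{k-1}^2.
N_0 = 1
N_1 = 1 + 1 + 1^2 = 3
Explicitly: e, f(e), g(e, e).
So |H| = 3.
For each predicate symbol, the number of ground atoms is |H| raised to its arity; summing:
  R: 3^2 = 9
Total ground atoms: 9.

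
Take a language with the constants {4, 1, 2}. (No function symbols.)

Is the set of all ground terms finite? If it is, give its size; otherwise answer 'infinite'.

There are no function symbols, so every ground term is one of the 3 constants.
The Herbrand universe is {4, 1, 2}, which is finite with 3 elements.

3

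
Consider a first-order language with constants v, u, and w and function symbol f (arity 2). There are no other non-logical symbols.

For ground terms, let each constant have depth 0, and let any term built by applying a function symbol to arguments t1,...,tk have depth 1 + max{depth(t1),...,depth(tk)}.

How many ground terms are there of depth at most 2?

147

If N_k denotes the number of depth-≤k ground terms, the 3 constants give N_0 = 3, and each function symbol of arity r contributes N_{k-1}^r new terms at level k: N_k = 3 + N_{k-1}^2.
N_0 = 3
N_1 = 3 + 3^2 = 12
N_2 = 3 + 12^2 = 147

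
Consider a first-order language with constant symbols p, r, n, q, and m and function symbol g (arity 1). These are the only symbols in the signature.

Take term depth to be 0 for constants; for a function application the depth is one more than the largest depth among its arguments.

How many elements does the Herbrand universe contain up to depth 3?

Write N_k for the number of ground terms of depth ≤ k. A term of depth ≤ k is either a constant or a function symbol applied to arguments of depth ≤ k−1, so N_k = 5 + N_{k-1}.
N_0 = 5
N_1 = 5 + 5 = 10
N_2 = 5 + 10 = 15
N_3 = 5 + 15 = 20

20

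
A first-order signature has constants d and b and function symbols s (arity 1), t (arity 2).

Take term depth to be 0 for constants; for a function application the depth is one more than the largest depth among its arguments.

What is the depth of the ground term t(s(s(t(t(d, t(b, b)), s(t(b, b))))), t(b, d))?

6

depth(t(b, b)) = 1 + max(0, 0) = 1
depth(t(d, t(b, b))) = 1 + max(0, 1) = 2
depth(s(t(b, b))) = 1 + depth(t(b, b)) = 1 + 1 = 2
depth(t(t(d, t(b, b)), s(t(b, b)))) = 1 + max(2, 2) = 3
depth(s(t(t(d, t(b, b)), s(t(b, b))))) = 1 + depth(t(t(d, t(b, b)), s(t(b, b)))) = 1 + 3 = 4
depth(s(s(t(t(d, t(b, b)), s(t(b, b)))))) = 1 + depth(s(t(t(d, t(b, b)), s(t(b, b))))) = 1 + 4 = 5
depth(t(b, d)) = 1 + max(0, 0) = 1
depth(t(s(s(t(t(d, t(b, b)), s(t(b, b))))), t(b, d))) = 1 + max(5, 1) = 6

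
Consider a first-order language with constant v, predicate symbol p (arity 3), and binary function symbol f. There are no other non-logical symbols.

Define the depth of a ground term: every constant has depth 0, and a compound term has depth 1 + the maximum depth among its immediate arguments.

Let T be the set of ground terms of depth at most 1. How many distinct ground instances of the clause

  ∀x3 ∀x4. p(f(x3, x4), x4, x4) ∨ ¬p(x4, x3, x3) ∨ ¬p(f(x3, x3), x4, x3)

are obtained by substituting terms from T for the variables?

4

Ground terms of depth ≤ 1:
  Count level by level. With function symbols f/2, the terms of depth ≤ k are the 1 constant together with each function applied to depth-≤(k−1) tuples, so N_k = 1 + N_{k-1}^2.
  N_0 = 1
  N_1 = 1 + 1^2 = 2
So there are 2 ground terms available for substitution.
The clause has 2 distinct variables (x3, x4), each appearing in the body. In the free term algebra distinct substitutions yield syntactically distinct ground instances.
Number of ground instances = 2^2 = 4.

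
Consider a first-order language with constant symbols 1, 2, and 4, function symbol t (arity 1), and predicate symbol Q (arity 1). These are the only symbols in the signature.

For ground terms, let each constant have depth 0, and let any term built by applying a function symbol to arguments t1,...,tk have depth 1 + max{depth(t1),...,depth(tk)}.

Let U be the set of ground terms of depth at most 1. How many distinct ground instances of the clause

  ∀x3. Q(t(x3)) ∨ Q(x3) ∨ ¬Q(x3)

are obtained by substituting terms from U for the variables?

6

Ground terms of depth ≤ 1:
  Write N_k for the number of ground terms of depth ≤ k. A term of depth ≤ k is either a constant or a function symbol applied to arguments of depth ≤ k−1, so N_k = 3 + N_{k-1}.
  N_0 = 3
  N_1 = 3 + 3 = 6
So there are 6 ground terms available for substitution.
The variable x3 ranges independently over the available ground terms, and distinct assignments produce distinct instances.
Number of ground instances = 6.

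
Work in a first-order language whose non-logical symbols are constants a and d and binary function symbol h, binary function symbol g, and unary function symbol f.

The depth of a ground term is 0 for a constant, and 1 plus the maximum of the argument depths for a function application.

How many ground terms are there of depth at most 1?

If N_k denotes the number of depth-≤k ground terms, the 2 constants give N_0 = 2, and each function symbol of arity r contributes N_{k-1}^r new terms at level k: N_k = 2 + N_{k-1}^2 + N_{k-1}^2 + N_{k-1}.
N_0 = 2
N_1 = 2 + 2^2 + 2^2 + 2 = 12
Explicitly: a, d, h(a, a), h(a, d), h(d, a), h(d, d), g(a, a), g(a, d), g(d, a), g(d, d), f(a), f(d).

12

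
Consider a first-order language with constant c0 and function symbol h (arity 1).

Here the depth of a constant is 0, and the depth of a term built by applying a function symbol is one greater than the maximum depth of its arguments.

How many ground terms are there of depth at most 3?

Let N_k count ground terms of depth at most k. Each non-constant term of depth ≤ k is some function symbol applied to depth-≤(k−1) arguments, giving N_k = 1 + N_{k-1}.
N_0 = 1
N_1 = 1 + 1 = 2
N_2 = 1 + 2 = 3
N_3 = 1 + 3 = 4

4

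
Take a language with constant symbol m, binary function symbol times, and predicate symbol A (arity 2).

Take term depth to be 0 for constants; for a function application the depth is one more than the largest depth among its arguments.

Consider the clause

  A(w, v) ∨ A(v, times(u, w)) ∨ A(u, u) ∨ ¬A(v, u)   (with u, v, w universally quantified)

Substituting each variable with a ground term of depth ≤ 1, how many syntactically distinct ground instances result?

Ground terms of depth ≤ 1:
  Count level by level. With function symbols times/2, the terms of depth ≤ k are the 1 constant together with each function applied to depth-≤(k−1) tuples, so N_k = 1 + N_{k-1}^2.
  N_0 = 1
  N_1 = 1 + 1^2 = 2
  Explicitly: m, times(m, m).
So there are 2 ground terms available for substitution.
Each of u, v, w ranges independently over the available ground terms, and distinct assignments produce distinct instances.
Number of ground instances = 2^3 = 8.

8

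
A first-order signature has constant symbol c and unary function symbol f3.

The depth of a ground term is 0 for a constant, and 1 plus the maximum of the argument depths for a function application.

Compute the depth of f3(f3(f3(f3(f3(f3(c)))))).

6

depth(f3(c)) = 1 + depth(c) = 1 + 0 = 1
depth(f3(f3(c))) = 1 + depth(f3(c)) = 1 + 1 = 2
depth(f3(f3(f3(c)))) = 1 + depth(f3(f3(c))) = 1 + 2 = 3
depth(f3(f3(f3(f3(c))))) = 1 + depth(f3(f3(f3(c)))) = 1 + 3 = 4
depth(f3(f3(f3(f3(f3(c)))))) = 1 + depth(f3(f3(f3(f3(c))))) = 1 + 4 = 5
depth(f3(f3(f3(f3(f3(f3(c))))))) = 1 + depth(f3(f3(f3(f3(f3(c)))))) = 1 + 5 = 6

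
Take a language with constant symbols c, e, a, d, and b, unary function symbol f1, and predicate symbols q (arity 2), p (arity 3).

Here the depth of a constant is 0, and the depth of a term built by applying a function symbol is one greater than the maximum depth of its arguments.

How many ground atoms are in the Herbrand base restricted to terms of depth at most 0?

150

First count ground terms of depth ≤ 0.
If N_k denotes the number of depth-≤k ground terms, the 5 constants give N_0 = 5, and each function symbol of arity r contributes N_{k-1}^r new terms at level k: N_k = 5 + N_{k-1}.
N_0 = 5
Explicitly: c, e, a, d, b.
So |H| = 5.
Each predicate of arity r yields |H|^r ground atoms (one per choice of an r-tuple from H):
  q: 5^2 = 25;  p: 5^3 = 125
Total ground atoms: 25 + 125 = 150.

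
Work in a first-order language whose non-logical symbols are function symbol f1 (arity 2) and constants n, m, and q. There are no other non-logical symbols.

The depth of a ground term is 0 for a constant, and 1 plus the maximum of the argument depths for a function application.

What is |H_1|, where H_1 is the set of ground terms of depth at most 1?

12

Write N_k for the number of ground terms of depth ≤ k. A term of depth ≤ k is either a constant or a function symbol applied to arguments of depth ≤ k−1, so N_k = 3 + N_{k-1}^2.
N_0 = 3
N_1 = 3 + 3^2 = 12
Explicitly: n, m, q, f1(n, n), f1(n, m), f1(n, q), f1(m, n), f1(m, m), f1(m, q), f1(q, n), f1(q, m), f1(q, q).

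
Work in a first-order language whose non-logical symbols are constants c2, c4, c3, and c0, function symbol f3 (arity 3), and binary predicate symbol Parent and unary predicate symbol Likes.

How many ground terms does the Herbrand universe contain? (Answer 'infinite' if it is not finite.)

infinite

The signature has at least one function symbol (f3, arity 3) and at least one constant (c2).
Iterating f3 gives infinitely many distinct ground terms: c2, f3(c2, c2, c2), f3(f3(c2, c2, c2), f3(c2, c2, c2), f3(c2, c2, c2)), ...
So the Herbrand universe is infinite.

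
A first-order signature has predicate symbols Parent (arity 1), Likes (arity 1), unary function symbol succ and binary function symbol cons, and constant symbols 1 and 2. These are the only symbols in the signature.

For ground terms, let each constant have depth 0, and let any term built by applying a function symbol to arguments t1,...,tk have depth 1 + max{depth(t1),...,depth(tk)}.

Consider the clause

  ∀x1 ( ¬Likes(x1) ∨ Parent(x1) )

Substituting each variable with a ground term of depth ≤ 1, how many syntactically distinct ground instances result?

Ground terms of depth ≤ 1:
  If N_k denotes the number of depth-≤k ground terms, the 2 constants give N_0 = 2, and each function symbol of arity r contributes N_{k-1}^r new terms at level k: N_k = 2 + N_{k-1} + N_{k-1}^2.
  N_0 = 2
  N_1 = 2 + 2 + 2^2 = 8
  Explicitly: 1, 2, succ(1), succ(2), cons(1, 1), cons(1, 2), cons(2, 1), cons(2, 2).
So there are 8 ground terms available for substitution.
There is 1 variable to instantiate (x1),  occurring in at least one literal, so different choices give different ground instances.
Number of ground instances = 8.

8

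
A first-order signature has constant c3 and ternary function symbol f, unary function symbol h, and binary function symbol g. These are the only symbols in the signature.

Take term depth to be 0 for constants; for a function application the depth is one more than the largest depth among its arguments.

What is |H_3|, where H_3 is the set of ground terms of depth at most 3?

621436

Count level by level. With function symbols f/3, h/1, g/2, the terms of depth ≤ k are the 1 constant together with each function applied to depth-≤(k−1) tuples, so N_k = 1 + N_{k-1}^3 + N_{k-1} + N_{k-1}^2.
N_0 = 1
N_1 = 1 + 1^3 + 1 + 1^2 = 4
N_2 = 1 + 4^3 + 4 + 4^2 = 85
N_3 = 1 + 85^3 + 85 + 85^2 = 621436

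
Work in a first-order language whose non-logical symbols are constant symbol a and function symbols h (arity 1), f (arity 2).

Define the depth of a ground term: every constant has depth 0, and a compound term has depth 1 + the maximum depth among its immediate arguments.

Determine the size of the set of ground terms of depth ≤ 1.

3

Write N_k for the number of ground terms of depth ≤ k. A term of depth ≤ k is either a constant or a function symbol applied to arguments of depth ≤ k−1, so N_k = 1 + N_{k-1} + N_{k-1}^2.
N_0 = 1
N_1 = 1 + 1 + 1^2 = 3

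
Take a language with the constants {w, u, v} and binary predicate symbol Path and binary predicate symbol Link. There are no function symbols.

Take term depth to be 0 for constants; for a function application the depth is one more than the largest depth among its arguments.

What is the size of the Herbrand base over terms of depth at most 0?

18

First count ground terms of depth ≤ 0.
With no function symbols every ground term is a constant, so there are exactly 3 ground terms at every depth bound.
N_0 = 3
Explicitly: w, u, v.
So |H| = 3.
For each predicate symbol, the number of ground atoms is |H| raised to its arity; summing:
  Path: 3^2 = 9;  Link: 3^2 = 9
Total ground atoms: 9 + 9 = 18.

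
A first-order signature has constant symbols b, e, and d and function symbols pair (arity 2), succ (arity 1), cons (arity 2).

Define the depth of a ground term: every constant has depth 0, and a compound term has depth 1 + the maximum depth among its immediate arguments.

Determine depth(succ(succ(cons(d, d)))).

depth(cons(d, d)) = 1 + max(0, 0) = 1
depth(succ(cons(d, d))) = 1 + depth(cons(d, d)) = 1 + 1 = 2
depth(succ(succ(cons(d, d)))) = 1 + depth(succ(cons(d, d))) = 1 + 2 = 3

3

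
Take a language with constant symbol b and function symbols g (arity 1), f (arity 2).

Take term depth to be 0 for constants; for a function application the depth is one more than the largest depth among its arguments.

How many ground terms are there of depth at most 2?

Let N_k = |{terms of depth ≤ k}|. Then N_0 = 1 and N_k = 1 + N_{k-1} + N_{k-1}^2 for k ≥ 1 (one summand per function symbol, arity giving the exponent).
N_0 = 1
N_1 = 1 + 1 + 1^2 = 3
N_2 = 1 + 3 + 3^2 = 13

13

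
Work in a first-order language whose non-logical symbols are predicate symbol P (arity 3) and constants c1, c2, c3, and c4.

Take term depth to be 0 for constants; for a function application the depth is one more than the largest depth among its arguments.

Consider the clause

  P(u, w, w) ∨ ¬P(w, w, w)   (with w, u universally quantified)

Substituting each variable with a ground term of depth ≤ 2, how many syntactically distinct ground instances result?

16

Ground terms of depth ≤ 2:
  With no function symbols every ground term is a constant, so there are exactly 4 ground terms at every depth bound.
  N_0 = 4
  N_1 = 4
  N_2 = 4
So there are 4 ground terms available for substitution.
The body mentions every one of the 2 quantified variables; since ground terms form a free algebra, no two substitutions collapse to the same formula.
Number of ground instances = 4^2 = 16.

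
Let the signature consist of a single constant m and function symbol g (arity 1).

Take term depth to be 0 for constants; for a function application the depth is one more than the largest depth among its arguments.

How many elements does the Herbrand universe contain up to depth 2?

3

Write N_k for the number of ground terms of depth ≤ k. A term of depth ≤ k is either a constant or a function symbol applied to arguments of depth ≤ k−1, so N_k = 1 + N_{k-1}.
N_0 = 1
N_1 = 1 + 1 = 2
N_2 = 1 + 2 = 3
Explicitly: m, g(m), g(g(m)).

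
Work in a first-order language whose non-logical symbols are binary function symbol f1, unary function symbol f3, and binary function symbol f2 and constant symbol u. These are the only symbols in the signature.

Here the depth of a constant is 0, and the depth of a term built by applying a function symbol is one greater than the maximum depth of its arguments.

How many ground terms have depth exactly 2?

Write N_k for the number of ground terms of depth ≤ k. A term of depth ≤ k is either a constant or a function symbol applied to arguments of depth ≤ k−1, so N_k = 1 + N_{k-1}^2 + N_{k-1} + N_{k-1}^2.
N_0 = 1
N_1 = 1 + 1^2 + 1 + 1^2 = 4
N_2 = 1 + 4^2 + 4 + 4^2 = 37
Terms of depth exactly 2: N_2 − N_1 = 37 − 4 = 33.

33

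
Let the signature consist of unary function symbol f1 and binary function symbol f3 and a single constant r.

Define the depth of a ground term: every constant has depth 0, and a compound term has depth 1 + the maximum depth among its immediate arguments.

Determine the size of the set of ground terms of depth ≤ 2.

13

If N_k denotes the number of depth-≤k ground terms, the 1 constant gives N_0 = 1, and each function symbol of arity r contributes N_{k-1}^r new terms at level k: N_k = 1 + N_{k-1} + N_{k-1}^2.
N_0 = 1
N_1 = 1 + 1 + 1^2 = 3
N_2 = 1 + 3 + 3^2 = 13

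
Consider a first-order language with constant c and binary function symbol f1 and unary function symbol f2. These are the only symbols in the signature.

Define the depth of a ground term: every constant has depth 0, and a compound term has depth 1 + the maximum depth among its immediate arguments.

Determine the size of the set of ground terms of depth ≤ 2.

13

Count level by level. With function symbols f1/2, f2/1, the terms of depth ≤ k are the 1 constant together with each function applied to depth-≤(k−1) tuples, so N_k = 1 + N_{k-1}^2 + N_{k-1}.
N_0 = 1
N_1 = 1 + 1^2 + 1 = 3
N_2 = 1 + 3^2 + 3 = 13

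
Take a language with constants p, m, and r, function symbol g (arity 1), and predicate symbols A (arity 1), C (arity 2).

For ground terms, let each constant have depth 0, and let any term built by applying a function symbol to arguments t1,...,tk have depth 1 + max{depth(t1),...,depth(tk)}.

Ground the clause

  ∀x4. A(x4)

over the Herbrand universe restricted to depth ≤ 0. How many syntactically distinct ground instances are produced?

3

Ground terms of depth ≤ 0:
  Let N_k = |{terms of depth ≤ k}|. Then N_0 = 3 and N_k = 3 + N_{k-1} for k ≥ 1 (one summand per function symbol, arity giving the exponent).
  N_0 = 3
So there are 3 ground terms available for substitution.
The clause has 1 distinct variable (x4), which appears in the body. In the free term algebra distinct substitutions yield syntactically distinct ground instances.
Number of ground instances = 3.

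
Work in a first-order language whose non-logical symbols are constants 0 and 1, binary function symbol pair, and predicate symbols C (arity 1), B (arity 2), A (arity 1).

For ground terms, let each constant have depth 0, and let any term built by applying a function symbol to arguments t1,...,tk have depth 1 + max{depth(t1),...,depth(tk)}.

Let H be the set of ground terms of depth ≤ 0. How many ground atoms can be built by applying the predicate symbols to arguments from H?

First count ground terms of depth ≤ 0.
Let N_k count ground terms of depth at most k. Each non-constant term of depth ≤ k is some function symbol applied to depth-≤(k−1) arguments, giving N_k = 2 + N_{k-1}^2.
N_0 = 2
Explicitly: 0, 1.
So |H| = 2.
For each predicate symbol, the number of ground atoms is |H| raised to its arity; summing:
  C: 2;  B: 2^2 = 4;  A: 2
Total ground atoms: 2 + 4 + 2 = 8.

8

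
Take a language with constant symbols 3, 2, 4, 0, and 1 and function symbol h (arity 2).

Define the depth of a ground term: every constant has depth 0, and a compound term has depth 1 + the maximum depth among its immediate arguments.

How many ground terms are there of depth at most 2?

If N_k denotes the number of depth-≤k ground terms, the 5 constants give N_0 = 5, and each function symbol of arity r contributes N_{k-1}^r new terms at level k: N_k = 5 + N_{k-1}^2.
N_0 = 5
N_1 = 5 + 5^2 = 30
N_2 = 5 + 30^2 = 905

905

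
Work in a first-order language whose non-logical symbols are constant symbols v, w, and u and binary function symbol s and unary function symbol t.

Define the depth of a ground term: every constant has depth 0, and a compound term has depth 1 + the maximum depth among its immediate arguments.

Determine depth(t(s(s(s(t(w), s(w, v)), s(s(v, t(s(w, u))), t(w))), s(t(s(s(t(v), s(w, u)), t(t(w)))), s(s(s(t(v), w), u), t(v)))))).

depth(t(w)) = 1 + depth(w) = 1 + 0 = 1
depth(s(w, v)) = 1 + max(0, 0) = 1
depth(s(t(w), s(w, v))) = 1 + max(1, 1) = 2
depth(s(w, u)) = 1 + max(0, 0) = 1
depth(t(s(w, u))) = 1 + depth(s(w, u)) = 1 + 1 = 2
depth(s(v, t(s(w, u)))) = 1 + max(0, 2) = 3
depth(s(s(v, t(s(w, u))), t(w))) = 1 + max(3, 1) = 4
depth(s(s(t(w), s(w, v)), s(s(v, t(s(w, u))), t(w)))) = 1 + max(2, 4) = 5
depth(t(v)) = 1 + depth(v) = 1 + 0 = 1
depth(s(t(v), s(w, u))) = 1 + max(1, 1) = 2
depth(t(t(w))) = 1 + depth(t(w)) = 1 + 1 = 2
depth(s(s(t(v), s(w, u)), t(t(w)))) = 1 + max(2, 2) = 3
depth(t(s(s(t(v), s(w, u)), t(t(w))))) = 1 + depth(s(s(t(v), s(w, u)), t(t(w)))) = 1 + 3 = 4
depth(s(t(v), w)) = 1 + max(1, 0) = 2
depth(s(s(t(v), w), u)) = 1 + max(2, 0) = 3
depth(s(s(s(t(v), w), u), t(v))) = 1 + max(3, 1) = 4
depth(s(t(s(s(t(v), s(w, u)), t(t(w)))), s(s(s(t(v), w), u), t(v)))) = 1 + max(4, 4) = 5
depth(s(s(s(t(w), s(w, v)), s(s(v, t(s(w, u))), t(w))), s(t(s(s(t(v), s(w, u)), t(t(w)))), s(s(s(t(v), w), u), t(v))))) = 1 + max(5, 5) = 6
depth(t(s(s(s(t(w), s(w, v)), s(s(v, t(s(w, u))), t(w))), s(t(s(s(t(v), s(w, u)), t(t(w)))), s(s(s(t(v), w), u), t(v)))))) = 1 + depth(s(s(s(t(w), s(w, v)), s(s(v, t(s(w, u))), t(w))), s(t(s(s(t(v), s(w, u)), t(t(w)))), s(s(s(t(v), w), u), t(v))))) = 1 + 6 = 7

7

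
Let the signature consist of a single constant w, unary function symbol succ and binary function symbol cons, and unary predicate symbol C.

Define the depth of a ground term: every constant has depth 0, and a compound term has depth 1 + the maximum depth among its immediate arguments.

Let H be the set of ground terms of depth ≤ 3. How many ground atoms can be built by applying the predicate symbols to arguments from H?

First count ground terms of depth ≤ 3.
Let N_k count ground terms of depth at most k. Each non-constant term of depth ≤ k is some function symbol applied to depth-≤(k−1) arguments, giving N_k = 1 + N_{k-1} + N_{k-1}^2.
N_0 = 1
N_1 = 1 + 1 + 1^2 = 3
N_2 = 1 + 3 + 3^2 = 13
N_3 = 1 + 13 + 13^2 = 183
So |H| = 183.
Each predicate of arity r yields |H|^r ground atoms (one per choice of an r-tuple from H):
  C: 183
Total ground atoms: 183.

183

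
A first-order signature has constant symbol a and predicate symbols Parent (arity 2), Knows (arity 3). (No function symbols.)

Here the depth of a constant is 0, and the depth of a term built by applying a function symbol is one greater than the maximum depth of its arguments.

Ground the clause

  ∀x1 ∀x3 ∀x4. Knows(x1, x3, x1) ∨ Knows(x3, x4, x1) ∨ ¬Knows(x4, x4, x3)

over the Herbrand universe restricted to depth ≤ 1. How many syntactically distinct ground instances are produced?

1

Ground terms of depth ≤ 1:
  With no function symbols every ground term is a constant, so there is exactly 1 ground term at every depth bound.
  N_0 = 1
  N_1 = 1
So there is exactly 1 ground term available for substitution.
Each of x1, x3, x4 ranges independently over the available ground terms, and distinct assignments produce distinct instances.
Number of ground instances = 1^3 = 1.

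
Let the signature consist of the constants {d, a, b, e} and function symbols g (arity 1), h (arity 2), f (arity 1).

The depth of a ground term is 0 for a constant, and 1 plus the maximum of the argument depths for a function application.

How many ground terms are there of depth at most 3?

714028

Let N_k count ground terms of depth at most k. Each non-constant term of depth ≤ k is some function symbol applied to depth-≤(k−1) arguments, giving N_k = 4 + N_{k-1} + N_{k-1}^2 + N_{k-1}.
N_0 = 4
N_1 = 4 + 4 + 4^2 + 4 = 28
N_2 = 4 + 28 + 28^2 + 28 = 844
N_3 = 4 + 844 + 844^2 + 844 = 714028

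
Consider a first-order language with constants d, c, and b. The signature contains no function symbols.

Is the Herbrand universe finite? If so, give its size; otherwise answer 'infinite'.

3

There are no function symbols, so every ground term is one of the 3 constants.
The Herbrand universe is {d, c, b}, which is finite with 3 elements.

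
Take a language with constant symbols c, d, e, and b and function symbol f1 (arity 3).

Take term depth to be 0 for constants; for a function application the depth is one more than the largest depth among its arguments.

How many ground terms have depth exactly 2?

Let N_k count ground terms of depth at most k. Each non-constant term of depth ≤ k is some function symbol applied to depth-≤(k−1) arguments, giving N_k = 4 + N_{k-1}^3.
N_0 = 4
N_1 = 4 + 4^3 = 68
N_2 = 4 + 68^3 = 314436
Terms of depth exactly 2: N_2 − N_1 = 314436 − 68 = 314368.

314368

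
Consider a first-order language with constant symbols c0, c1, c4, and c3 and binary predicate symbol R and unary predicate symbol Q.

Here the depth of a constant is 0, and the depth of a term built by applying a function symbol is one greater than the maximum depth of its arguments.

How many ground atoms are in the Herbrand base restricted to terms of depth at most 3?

20

First count ground terms of depth ≤ 3.
With no function symbols every ground term is a constant, so there are exactly 4 ground terms at every depth bound.
N_0 = 4
N_1 = 4
N_2 = 4
N_3 = 4
Explicitly: c0, c1, c4, c3.
So |H| = 4.
Each predicate of arity r yields |H|^r ground atoms (one per choice of an r-tuple from H):
  R: 4^2 = 16;  Q: 4
Total ground atoms: 16 + 4 = 20.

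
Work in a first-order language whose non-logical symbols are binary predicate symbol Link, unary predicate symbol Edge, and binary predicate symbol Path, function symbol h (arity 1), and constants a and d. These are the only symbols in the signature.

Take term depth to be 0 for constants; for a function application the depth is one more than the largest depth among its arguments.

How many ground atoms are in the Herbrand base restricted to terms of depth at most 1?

36

First count ground terms of depth ≤ 1.
Let N_k count ground terms of depth at most k. Each non-constant term of depth ≤ k is some function symbol applied to depth-≤(k−1) arguments, giving N_k = 2 + N_{k-1}.
N_0 = 2
N_1 = 2 + 2 = 4
Explicitly: a, d, h(a), h(d).
So |H| = 4.
Each predicate of arity r yields |H|^r ground atoms (one per choice of an r-tuple from H):
  Link: 4^2 = 16;  Edge: 4;  Path: 4^2 = 16
Total ground atoms: 16 + 4 + 16 = 36.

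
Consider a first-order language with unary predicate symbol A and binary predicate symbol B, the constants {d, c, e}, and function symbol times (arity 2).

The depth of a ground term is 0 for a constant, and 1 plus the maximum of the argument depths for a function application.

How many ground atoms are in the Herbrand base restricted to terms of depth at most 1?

156

First count ground terms of depth ≤ 1.
Count level by level. With function symbols times/2, the terms of depth ≤ k are the 3 constants together with each function applied to depth-≤(k−1) tuples, so N_k = 3 + N_{k-1}^2.
N_0 = 3
N_1 = 3 + 3^2 = 12
So |H| = 12.
Each predicate of arity r yields |H|^r ground atoms (one per choice of an r-tuple from H):
  A: 12;  B: 12^2 = 144
Total ground atoms: 12 + 144 = 156.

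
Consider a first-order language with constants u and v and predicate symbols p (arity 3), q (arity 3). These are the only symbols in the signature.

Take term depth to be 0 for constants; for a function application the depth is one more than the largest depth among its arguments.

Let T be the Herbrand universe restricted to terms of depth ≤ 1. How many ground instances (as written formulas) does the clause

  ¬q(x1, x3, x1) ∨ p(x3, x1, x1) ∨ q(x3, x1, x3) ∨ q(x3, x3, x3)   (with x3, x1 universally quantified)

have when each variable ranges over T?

4

Ground terms of depth ≤ 1:
  With no function symbols every ground term is a constant, so there are exactly 2 ground terms at every depth bound.
  N_0 = 2
  N_1 = 2
So there are 2 ground terms available for substitution.
The clause has 2 distinct variables (x3, x1), each appearing in the body. In the free term algebra distinct substitutions yield syntactically distinct ground instances.
Number of ground instances = 2^2 = 4.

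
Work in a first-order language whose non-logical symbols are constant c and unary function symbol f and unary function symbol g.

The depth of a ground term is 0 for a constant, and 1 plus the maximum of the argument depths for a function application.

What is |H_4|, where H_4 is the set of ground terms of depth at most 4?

Let N_k count ground terms of depth at most k. Each non-constant term of depth ≤ k is some function symbol applied to depth-≤(k−1) arguments, giving N_k = 1 + N_{k-1} + N_{k-1}.
N_0 = 1
N_1 = 1 + 1 + 1 = 3
N_2 = 1 + 3 + 3 = 7
N_3 = 1 + 7 + 7 = 15
N_4 = 1 + 15 + 15 = 31

31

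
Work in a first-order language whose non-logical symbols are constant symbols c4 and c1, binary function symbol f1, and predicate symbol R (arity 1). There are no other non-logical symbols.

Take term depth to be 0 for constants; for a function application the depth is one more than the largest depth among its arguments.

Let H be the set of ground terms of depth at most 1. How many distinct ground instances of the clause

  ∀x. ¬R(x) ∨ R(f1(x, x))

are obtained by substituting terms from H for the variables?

6

Ground terms of depth ≤ 1:
  Let N_k = |{terms of depth ≤ k}|. Then N_0 = 2 and N_k = 2 + N_{k-1}^2 for k ≥ 1 (one summand per function symbol, arity giving the exponent).
  N_0 = 2
  N_1 = 2 + 2^2 = 6
So there are 6 ground terms available for substitution.
There is 1 variable to instantiate (x),  occurring in at least one literal, so different choices give different ground instances.
Number of ground instances = 6.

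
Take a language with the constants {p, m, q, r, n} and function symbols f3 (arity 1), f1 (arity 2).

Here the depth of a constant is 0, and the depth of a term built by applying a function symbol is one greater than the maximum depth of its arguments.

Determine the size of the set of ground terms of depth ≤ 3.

Let N_k = |{terms of depth ≤ k}|. Then N_0 = 5 and N_k = 5 + N_{k-1} + N_{k-1}^2 for k ≥ 1 (one summand per function symbol, arity giving the exponent).
N_0 = 5
N_1 = 5 + 5 + 5^2 = 35
N_2 = 5 + 35 + 35^2 = 1265
N_3 = 5 + 1265 + 1265^2 = 1601495

1601495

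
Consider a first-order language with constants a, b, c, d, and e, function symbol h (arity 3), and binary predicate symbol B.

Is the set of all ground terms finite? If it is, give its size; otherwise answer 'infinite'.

The signature has at least one function symbol (h, arity 3) and at least one constant (a).
Iterating h gives infinitely many distinct ground terms: a, h(a, a, a), h(h(a, a, a), h(a, a, a), h(a, a, a)), ...
So the Herbrand universe is infinite.

infinite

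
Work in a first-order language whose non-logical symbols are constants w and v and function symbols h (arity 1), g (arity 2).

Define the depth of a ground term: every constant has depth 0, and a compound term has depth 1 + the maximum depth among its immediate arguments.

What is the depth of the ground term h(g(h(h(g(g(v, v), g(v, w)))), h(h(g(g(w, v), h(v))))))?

depth(g(v, v)) = 1 + max(0, 0) = 1
depth(g(v, w)) = 1 + max(0, 0) = 1
depth(g(g(v, v), g(v, w))) = 1 + max(1, 1) = 2
depth(h(g(g(v, v), g(v, w)))) = 1 + depth(g(g(v, v), g(v, w))) = 1 + 2 = 3
depth(h(h(g(g(v, v), g(v, w))))) = 1 + depth(h(g(g(v, v), g(v, w)))) = 1 + 3 = 4
depth(g(w, v)) = 1 + max(0, 0) = 1
depth(h(v)) = 1 + depth(v) = 1 + 0 = 1
depth(g(g(w, v), h(v))) = 1 + max(1, 1) = 2
depth(h(g(g(w, v), h(v)))) = 1 + depth(g(g(w, v), h(v))) = 1 + 2 = 3
depth(h(h(g(g(w, v), h(v))))) = 1 + depth(h(g(g(w, v), h(v)))) = 1 + 3 = 4
depth(g(h(h(g(g(v, v), g(v, w)))), h(h(g(g(w, v), h(v)))))) = 1 + max(4, 4) = 5
depth(h(g(h(h(g(g(v, v), g(v, w)))), h(h(g(g(w, v), h(v))))))) = 1 + depth(g(h(h(g(g(v, v), g(v, w)))), h(h(g(g(w, v), h(v)))))) = 1 + 5 = 6

6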